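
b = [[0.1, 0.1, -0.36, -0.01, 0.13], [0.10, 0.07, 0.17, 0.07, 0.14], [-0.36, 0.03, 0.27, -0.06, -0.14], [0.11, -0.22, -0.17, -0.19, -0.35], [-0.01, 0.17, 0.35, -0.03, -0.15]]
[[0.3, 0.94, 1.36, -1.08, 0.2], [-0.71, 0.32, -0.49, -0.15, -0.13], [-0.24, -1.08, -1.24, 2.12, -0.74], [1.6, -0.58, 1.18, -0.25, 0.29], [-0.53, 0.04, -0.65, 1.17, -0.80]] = b@[[0.31, 2.03, 2.04, -3.37, 0.64], [-1.53, 3.22, 1.37, 1.03, -2.04], [-1.56, -1.3, -2.98, 2.32, -1.21], [-2.7, 2.08, -2.85, -3.33, 3.23], [-1.29, -0.23, -0.61, -0.32, -0.52]]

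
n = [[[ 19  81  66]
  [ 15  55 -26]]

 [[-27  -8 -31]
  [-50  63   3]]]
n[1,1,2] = 3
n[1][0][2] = -31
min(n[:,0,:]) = -31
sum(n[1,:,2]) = -28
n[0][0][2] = 66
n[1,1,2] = 3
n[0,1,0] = 15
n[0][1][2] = -26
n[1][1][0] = -50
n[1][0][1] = -8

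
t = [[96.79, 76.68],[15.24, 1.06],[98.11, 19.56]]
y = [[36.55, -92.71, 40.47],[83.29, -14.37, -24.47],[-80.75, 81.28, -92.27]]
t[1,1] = 1.06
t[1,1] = 1.06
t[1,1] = 1.06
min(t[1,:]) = 1.06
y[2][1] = 81.28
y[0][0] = 36.55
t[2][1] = 19.56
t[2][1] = 19.56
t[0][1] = 76.68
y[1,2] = -24.47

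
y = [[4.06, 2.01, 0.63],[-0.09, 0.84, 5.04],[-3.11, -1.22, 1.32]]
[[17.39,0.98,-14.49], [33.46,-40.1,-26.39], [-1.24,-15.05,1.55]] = y @ [[1.49, 1.58, -0.41], [3.75, -0.23, -5.0], [6.04, -7.89, -4.41]]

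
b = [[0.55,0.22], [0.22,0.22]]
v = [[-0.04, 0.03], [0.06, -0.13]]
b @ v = [[-0.01, -0.01], [0.0, -0.02]]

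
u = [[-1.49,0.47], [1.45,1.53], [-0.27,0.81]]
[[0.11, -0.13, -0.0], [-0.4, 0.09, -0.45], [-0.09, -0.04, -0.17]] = u @ [[-0.12, 0.08, -0.07],[-0.15, -0.02, -0.23]]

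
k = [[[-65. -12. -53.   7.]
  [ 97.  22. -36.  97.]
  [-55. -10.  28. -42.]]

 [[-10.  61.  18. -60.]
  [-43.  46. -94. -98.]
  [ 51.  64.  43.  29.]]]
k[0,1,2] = -36.0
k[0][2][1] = -10.0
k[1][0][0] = -10.0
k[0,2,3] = -42.0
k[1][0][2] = 18.0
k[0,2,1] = -10.0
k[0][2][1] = -10.0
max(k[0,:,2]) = 28.0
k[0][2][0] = -55.0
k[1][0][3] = -60.0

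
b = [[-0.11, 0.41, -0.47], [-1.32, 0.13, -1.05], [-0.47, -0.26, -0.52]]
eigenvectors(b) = [[0.01+0.00j, (0.04+0.58j), (0.04-0.58j)], [(0.75+0j), -0.72+0.00j, (-0.72-0j)], [0.66+0.00j, (-0.03-0.38j), -0.03+0.38j]]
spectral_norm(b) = 1.87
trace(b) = -0.50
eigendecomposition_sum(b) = [[(-0.01+0j),  0.00-0.00j,  (-0.01-0j)],[(-0.6+0j),  (0.01-0j),  (-0.92-0j)],[-0.53+0.00j,  0.01-0.00j,  -0.82-0.00j]] + [[(-0.05+0.29j), 0.20-0.06j, -0.23+0.07j], [-0.36-0.09j, (0.06+0.26j), -0.06-0.29j], [(0.03-0.19j), (-0.13+0.04j), (0.15-0.05j)]] + [[-0.05-0.29j, 0.20+0.06j, (-0.23-0.07j)], [(-0.36+0.09j), (0.06-0.26j), -0.06+0.29j], [0.03+0.19j, (-0.13-0.04j), (0.15+0.05j)]]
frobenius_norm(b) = 1.95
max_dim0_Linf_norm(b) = 1.32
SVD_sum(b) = [[-0.31, 0.03, -0.28], [-1.26, 0.1, -1.12], [-0.51, 0.04, -0.45]] + [[0.14,0.42,-0.12], [-0.01,-0.01,0.0], [-0.08,-0.23,0.07]] + [[0.06, -0.04, -0.07], [-0.06, 0.04, 0.07], [0.11, -0.08, -0.13]]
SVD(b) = [[-0.22, 0.88, 0.41], [-0.90, -0.03, -0.43], [-0.36, -0.47, 0.8]] @ diag([1.8681043432398665, 0.5256864811565961, 0.2358810850779308]) @ [[0.74, -0.06, 0.67], [0.31, 0.91, -0.26], [0.59, -0.4, -0.7]]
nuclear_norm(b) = 2.63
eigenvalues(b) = [(-0.82+0j), (0.16+0.51j), (0.16-0.51j)]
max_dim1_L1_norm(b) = 2.5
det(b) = -0.23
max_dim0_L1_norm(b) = 2.04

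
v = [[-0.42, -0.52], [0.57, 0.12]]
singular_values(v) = [0.84, 0.29]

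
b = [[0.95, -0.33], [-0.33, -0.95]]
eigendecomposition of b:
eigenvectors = [[0.99, 0.17], [-0.17, 0.99]]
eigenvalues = [1.01, -1.01]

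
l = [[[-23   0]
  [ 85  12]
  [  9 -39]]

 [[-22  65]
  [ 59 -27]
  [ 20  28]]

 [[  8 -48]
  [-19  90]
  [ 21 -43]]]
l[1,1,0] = 59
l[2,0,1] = -48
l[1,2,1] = 28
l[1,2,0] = 20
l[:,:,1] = [[0, 12, -39], [65, -27, 28], [-48, 90, -43]]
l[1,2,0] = 20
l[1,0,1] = 65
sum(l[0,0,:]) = -23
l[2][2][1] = -43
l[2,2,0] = 21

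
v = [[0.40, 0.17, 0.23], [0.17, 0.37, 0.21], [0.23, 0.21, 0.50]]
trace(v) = 1.27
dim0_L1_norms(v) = [0.8, 0.75, 0.94]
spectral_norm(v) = 0.84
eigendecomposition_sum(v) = [[0.25,0.23,0.31], [0.23,0.21,0.28], [0.31,0.28,0.38]] + [[0.14, -0.09, -0.04],[-0.09, 0.06, 0.03],[-0.04, 0.03, 0.01]] + [[0.01, 0.04, -0.04], [0.04, 0.10, -0.10], [-0.04, -0.10, 0.1]]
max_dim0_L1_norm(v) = 0.94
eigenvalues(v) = [0.84, 0.21, 0.22]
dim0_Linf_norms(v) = [0.4, 0.37, 0.5]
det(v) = 0.04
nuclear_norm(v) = 1.27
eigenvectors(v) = [[0.54, 0.8, -0.24], [0.50, -0.54, -0.68], [0.67, -0.25, 0.70]]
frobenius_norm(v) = 0.89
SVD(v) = [[-0.54, -0.24, -0.8], [-0.50, -0.68, 0.54], [-0.67, 0.70, 0.25]] @ diag([0.8405192488746047, 0.21525732703695336, 0.2142234240884418]) @ [[-0.54, -0.50, -0.67], [-0.24, -0.68, 0.70], [-0.8, 0.54, 0.25]]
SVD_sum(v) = [[0.25, 0.23, 0.31], [0.23, 0.21, 0.28], [0.31, 0.28, 0.38]] + [[0.01,0.04,-0.04],[0.04,0.1,-0.1],[-0.04,-0.1,0.10]] + [[0.14, -0.09, -0.04], [-0.09, 0.06, 0.03], [-0.04, 0.03, 0.01]]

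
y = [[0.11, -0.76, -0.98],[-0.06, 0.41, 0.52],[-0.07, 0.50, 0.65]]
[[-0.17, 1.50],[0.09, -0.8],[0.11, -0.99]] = y@[[-0.61, 0.72], [-0.38, -0.91], [0.40, -0.74]]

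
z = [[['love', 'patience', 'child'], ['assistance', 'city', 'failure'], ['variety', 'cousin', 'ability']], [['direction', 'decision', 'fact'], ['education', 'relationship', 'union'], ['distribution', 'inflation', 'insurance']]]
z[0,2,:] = ['variety', 'cousin', 'ability']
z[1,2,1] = 'inflation'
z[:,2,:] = [['variety', 'cousin', 'ability'], ['distribution', 'inflation', 'insurance']]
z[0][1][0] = 'assistance'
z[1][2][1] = 'inflation'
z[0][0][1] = 'patience'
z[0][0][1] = 'patience'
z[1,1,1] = 'relationship'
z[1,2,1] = 'inflation'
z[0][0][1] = 'patience'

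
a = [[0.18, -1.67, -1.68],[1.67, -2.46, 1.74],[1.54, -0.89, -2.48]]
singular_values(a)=[3.79, 3.36, 1.09]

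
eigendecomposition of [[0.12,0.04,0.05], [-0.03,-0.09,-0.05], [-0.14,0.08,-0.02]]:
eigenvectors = [[-0.55+0.00j, -0.16-0.15j, (-0.16+0.15j)], [-0.17+0.00j, (-0.31+0.33j), (-0.31-0.33j)], [0.82+0.00j, (0.86+0j), 0.86-0.00j]]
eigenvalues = [(0.06+0j), (-0.02+0.05j), (-0.02-0.05j)]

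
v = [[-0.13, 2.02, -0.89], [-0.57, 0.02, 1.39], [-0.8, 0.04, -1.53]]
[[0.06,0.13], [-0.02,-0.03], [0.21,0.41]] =v @[[-0.13, -0.26],[-0.01, -0.01],[-0.07, -0.13]]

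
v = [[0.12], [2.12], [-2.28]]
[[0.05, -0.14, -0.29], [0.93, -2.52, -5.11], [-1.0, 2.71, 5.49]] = v@[[0.44, -1.19, -2.41]]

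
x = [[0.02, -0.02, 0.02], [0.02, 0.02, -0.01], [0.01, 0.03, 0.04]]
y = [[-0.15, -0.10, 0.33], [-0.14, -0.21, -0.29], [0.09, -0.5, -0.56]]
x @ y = [[0.0, -0.01, 0.00],  [-0.01, -0.00, 0.01],  [-0.00, -0.03, -0.03]]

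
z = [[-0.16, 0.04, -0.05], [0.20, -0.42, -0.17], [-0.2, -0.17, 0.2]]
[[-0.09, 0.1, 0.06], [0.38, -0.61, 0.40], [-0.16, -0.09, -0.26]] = z @ [[0.62, -0.39, 0.01], [-0.4, 1.19, -0.31], [-0.50, 0.18, -1.56]]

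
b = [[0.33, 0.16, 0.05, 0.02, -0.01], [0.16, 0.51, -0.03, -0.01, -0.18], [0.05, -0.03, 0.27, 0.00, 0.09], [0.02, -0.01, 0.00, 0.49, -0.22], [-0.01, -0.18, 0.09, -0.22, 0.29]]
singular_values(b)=[0.73, 0.55, 0.35, 0.19, 0.06]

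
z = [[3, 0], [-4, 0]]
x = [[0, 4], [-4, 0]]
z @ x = [[0, 12], [0, -16]]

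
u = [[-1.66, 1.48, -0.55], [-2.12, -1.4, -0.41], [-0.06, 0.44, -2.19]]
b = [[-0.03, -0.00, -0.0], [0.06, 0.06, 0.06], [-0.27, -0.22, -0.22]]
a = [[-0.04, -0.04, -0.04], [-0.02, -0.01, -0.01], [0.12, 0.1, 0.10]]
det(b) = 0.00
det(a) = -0.00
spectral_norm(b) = 0.43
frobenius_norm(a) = 0.20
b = u @ a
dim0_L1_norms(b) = [0.36, 0.28, 0.28]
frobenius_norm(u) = 4.11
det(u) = -11.66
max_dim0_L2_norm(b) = 0.28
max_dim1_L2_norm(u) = 2.57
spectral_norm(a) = 0.20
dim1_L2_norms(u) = [2.29, 2.57, 2.23]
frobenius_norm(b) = 0.43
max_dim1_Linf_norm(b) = 0.27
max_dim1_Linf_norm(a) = 0.12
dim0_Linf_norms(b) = [0.27, 0.22, 0.22]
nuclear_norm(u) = 6.96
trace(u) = -5.25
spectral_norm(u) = 2.90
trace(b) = -0.19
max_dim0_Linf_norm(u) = 2.19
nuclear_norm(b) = 0.45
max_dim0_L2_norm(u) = 2.69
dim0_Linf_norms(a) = [0.12, 0.1, 0.1]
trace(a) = 0.05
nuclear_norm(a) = 0.21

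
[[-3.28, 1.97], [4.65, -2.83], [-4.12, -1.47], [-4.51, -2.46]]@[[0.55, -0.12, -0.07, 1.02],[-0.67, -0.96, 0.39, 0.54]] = [[-3.12, -1.50, 1.00, -2.28], [4.45, 2.16, -1.43, 3.21], [-1.28, 1.91, -0.28, -5.0], [-0.83, 2.90, -0.64, -5.93]]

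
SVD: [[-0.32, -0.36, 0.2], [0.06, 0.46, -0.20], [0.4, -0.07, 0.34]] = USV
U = [[-0.70, -0.30, 0.65], [0.7, -0.11, 0.7], [-0.14, 0.95, 0.29]]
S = [0.7, 0.55, 0.12]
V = [[0.30, 0.83, -0.47], [0.85, -0.02, 0.52], [-0.42, 0.55, 0.72]]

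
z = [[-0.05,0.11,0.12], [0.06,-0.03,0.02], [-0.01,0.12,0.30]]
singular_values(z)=[0.36, 0.09, 0.02]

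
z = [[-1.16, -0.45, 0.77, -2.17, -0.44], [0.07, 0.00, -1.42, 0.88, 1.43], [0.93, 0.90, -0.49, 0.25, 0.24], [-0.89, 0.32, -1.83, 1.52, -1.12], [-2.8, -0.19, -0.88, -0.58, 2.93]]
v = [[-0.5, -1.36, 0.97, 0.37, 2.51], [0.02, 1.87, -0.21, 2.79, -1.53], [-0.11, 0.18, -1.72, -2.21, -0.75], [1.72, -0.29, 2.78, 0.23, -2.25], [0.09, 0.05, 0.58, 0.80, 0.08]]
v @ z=[[-5.97, 0.74, -1.82, -0.76, 5.45], [1.71, 0.99, -6.30, 6.68, -4.99], [2.61, -2.06, 5.21, -2.96, 0.17], [6.67, 2.23, 1.93, -1.64, -7.35], [-0.50, 0.72, -1.82, 1.16, -0.49]]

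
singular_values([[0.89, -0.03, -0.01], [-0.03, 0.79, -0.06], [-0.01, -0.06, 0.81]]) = [0.9, 0.86, 0.73]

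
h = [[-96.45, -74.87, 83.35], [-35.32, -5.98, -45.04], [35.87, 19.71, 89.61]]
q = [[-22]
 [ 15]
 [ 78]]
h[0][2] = 83.35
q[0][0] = -22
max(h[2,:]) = 89.61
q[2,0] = 78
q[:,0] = [-22, 15, 78]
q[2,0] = 78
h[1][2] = -45.04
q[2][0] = 78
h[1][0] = -35.32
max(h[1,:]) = -5.98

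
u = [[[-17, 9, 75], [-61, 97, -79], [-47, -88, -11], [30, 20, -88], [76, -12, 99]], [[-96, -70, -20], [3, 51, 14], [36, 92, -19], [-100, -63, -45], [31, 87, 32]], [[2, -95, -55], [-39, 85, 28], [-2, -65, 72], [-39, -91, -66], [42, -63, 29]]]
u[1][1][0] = 3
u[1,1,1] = 51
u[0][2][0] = -47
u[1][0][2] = -20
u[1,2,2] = -19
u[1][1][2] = 14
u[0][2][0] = -47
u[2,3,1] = -91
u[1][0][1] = -70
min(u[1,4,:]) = 31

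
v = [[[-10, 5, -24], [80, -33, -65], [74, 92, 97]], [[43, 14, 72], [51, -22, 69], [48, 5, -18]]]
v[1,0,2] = 72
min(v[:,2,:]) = -18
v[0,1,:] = [80, -33, -65]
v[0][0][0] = -10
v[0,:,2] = [-24, -65, 97]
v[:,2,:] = [[74, 92, 97], [48, 5, -18]]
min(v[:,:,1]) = -33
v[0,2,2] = 97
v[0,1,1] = -33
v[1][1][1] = -22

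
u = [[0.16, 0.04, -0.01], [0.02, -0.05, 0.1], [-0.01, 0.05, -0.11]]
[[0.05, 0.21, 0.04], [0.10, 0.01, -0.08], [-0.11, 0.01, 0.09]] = u@[[0.39, 1.26, 0.18], [0.03, 0.06, -0.0], [0.96, -0.16, -0.85]]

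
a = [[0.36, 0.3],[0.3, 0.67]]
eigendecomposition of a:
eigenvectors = [[-0.85, -0.52], [0.52, -0.85]]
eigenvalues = [0.18, 0.85]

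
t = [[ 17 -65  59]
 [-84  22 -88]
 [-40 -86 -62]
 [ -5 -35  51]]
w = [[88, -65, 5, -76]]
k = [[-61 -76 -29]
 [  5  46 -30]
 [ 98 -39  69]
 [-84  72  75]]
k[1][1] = 46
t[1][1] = 22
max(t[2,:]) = -40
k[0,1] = -76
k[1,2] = -30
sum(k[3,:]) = 63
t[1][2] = -88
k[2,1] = -39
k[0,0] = -61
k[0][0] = -61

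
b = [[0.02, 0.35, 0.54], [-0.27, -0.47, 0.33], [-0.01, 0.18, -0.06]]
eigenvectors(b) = [[0.23+0.00j, (-0.88+0j), (-0.88-0j)],[(-0.91+0j), (0.24-0.29j), (0.24+0.29j)],[(0.35+0j), (-0.14-0.24j), -0.14+0.24j]]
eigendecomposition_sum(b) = [[0.05+0.00j, (0.1-0j), -0.12-0.00j], [-0.18-0.00j, -0.39+0.00j, (0.48+0j)], [0.07+0.00j, 0.15-0.00j, -0.19-0.00j]] + [[-0.01+0.14j, 0.13+0.02j, (0.33-0.04j)], [(-0.04-0.04j), -0.04+0.04j, -0.08+0.12j], [(-0.04+0.02j), 0.01+0.04j, 0.06+0.08j]] + [[(-0.01-0.14j), 0.13-0.02j, 0.33+0.04j], [(-0.04+0.04j), -0.04-0.04j, -0.08-0.12j], [(-0.04-0.02j), (0.01-0.04j), (0.06-0.08j)]]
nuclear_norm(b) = 1.39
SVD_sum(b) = [[-0.01, -0.02, 0.01], [-0.25, -0.47, 0.34], [0.06, 0.12, -0.09]] + [[0.02, 0.37, 0.53], [-0.0, -0.01, -0.01], [0.00, 0.03, 0.04]] + [[0.01, -0.0, 0.0], [-0.02, 0.01, -0.0], [-0.08, 0.03, -0.02]]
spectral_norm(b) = 0.66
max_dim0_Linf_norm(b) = 0.54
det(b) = -0.04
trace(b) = -0.51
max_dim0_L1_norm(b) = 1.0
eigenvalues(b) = [(-0.53+0j), (0.01+0.26j), (0.01-0.26j)]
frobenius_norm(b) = 0.92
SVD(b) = [[-0.03, 1.0, -0.08],[-0.97, -0.01, 0.25],[0.25, 0.08, 0.97]] @ diag([0.6550093836890304, 0.6456966678252084, 0.0856651646746741]) @ [[0.39, 0.74, -0.54],  [0.04, 0.57, 0.82],  [-0.92, 0.34, -0.2]]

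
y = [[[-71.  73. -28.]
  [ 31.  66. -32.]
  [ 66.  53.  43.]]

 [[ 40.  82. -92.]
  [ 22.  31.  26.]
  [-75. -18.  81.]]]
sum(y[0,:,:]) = 201.0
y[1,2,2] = 81.0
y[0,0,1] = 73.0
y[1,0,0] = 40.0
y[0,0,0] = -71.0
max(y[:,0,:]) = 82.0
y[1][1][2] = 26.0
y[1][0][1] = 82.0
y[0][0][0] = -71.0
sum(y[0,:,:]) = 201.0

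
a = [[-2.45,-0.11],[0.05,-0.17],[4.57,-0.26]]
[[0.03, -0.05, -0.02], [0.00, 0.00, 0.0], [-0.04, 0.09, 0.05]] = a @[[-0.01, 0.02, 0.01], [-0.01, 0.0, -0.02]]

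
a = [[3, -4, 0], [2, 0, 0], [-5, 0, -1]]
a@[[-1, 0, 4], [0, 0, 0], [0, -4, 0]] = [[-3, 0, 12], [-2, 0, 8], [5, 4, -20]]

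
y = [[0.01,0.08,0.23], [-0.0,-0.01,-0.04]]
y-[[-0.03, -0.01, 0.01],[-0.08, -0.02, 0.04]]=[[0.04, 0.09, 0.22], [0.08, 0.01, -0.08]]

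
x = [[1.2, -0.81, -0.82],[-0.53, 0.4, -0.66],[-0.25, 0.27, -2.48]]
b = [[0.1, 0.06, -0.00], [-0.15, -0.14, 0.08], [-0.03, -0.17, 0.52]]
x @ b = [[0.27,0.32,-0.49], [-0.09,0.02,-0.31], [0.01,0.37,-1.27]]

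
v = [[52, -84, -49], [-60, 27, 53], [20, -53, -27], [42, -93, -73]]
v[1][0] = -60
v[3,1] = -93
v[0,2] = -49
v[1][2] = 53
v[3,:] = [42, -93, -73]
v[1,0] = -60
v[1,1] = 27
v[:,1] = [-84, 27, -53, -93]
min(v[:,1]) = -93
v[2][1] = -53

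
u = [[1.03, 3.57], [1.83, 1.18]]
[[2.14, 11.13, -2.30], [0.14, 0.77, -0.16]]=u@[[-0.38, -1.95, 0.40], [0.71, 3.68, -0.76]]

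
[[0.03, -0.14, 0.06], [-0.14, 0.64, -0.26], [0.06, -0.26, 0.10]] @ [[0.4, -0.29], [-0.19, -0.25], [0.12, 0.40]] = [[0.05, 0.05], [-0.21, -0.22], [0.09, 0.09]]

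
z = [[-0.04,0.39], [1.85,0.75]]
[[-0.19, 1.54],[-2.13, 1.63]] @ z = [[2.86, 1.08], [3.10, 0.39]]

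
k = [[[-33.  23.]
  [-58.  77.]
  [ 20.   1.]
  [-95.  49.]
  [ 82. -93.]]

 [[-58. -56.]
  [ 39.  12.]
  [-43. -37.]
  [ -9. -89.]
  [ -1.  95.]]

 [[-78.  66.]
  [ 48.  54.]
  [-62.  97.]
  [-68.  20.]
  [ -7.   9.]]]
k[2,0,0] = -78.0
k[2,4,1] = 9.0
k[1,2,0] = -43.0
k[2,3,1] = 20.0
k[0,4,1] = -93.0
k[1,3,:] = [-9.0, -89.0]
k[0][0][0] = -33.0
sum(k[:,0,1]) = 33.0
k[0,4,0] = 82.0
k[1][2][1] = -37.0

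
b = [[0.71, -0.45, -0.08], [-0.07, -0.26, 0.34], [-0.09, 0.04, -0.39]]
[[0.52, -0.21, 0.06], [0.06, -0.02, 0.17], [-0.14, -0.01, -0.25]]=b @ [[0.66,-0.15,0.20], [-0.15,0.22,0.08], [0.20,0.08,0.60]]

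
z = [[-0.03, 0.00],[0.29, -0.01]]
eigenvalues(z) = [-0.01, -0.03]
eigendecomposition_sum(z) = [[-0.0, -0.0], [-0.15, -0.01]] + [[-0.03, -0.00], [0.44, -0.00]]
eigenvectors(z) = [[0.0, 0.07], [1.0, -1.00]]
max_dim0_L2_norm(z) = 0.29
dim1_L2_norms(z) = [0.03, 0.29]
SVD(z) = [[-0.10, 0.99], [0.99, 0.1]] @ diag([0.29171723022053075, 0.0010283931455581413]) @ [[1.0,-0.03], [-0.03,-1.0]]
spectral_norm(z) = 0.29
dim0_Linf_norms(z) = [0.29, 0.01]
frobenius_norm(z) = 0.29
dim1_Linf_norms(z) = [0.03, 0.29]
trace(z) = -0.04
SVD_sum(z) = [[-0.03, 0.00], [0.29, -0.01]] + [[-0.00, -0.0], [-0.0, -0.00]]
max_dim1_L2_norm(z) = 0.29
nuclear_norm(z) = 0.29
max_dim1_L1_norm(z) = 0.3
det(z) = 0.00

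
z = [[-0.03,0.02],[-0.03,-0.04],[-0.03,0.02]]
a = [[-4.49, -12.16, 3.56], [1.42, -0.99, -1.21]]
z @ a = [[0.16, 0.34, -0.13], [0.08, 0.4, -0.06], [0.16, 0.34, -0.13]]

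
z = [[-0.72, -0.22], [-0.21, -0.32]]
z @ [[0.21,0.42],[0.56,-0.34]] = [[-0.27, -0.23], [-0.22, 0.02]]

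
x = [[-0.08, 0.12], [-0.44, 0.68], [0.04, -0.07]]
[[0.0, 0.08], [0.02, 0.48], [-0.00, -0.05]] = x @ [[0.36,0.26], [0.26,0.88]]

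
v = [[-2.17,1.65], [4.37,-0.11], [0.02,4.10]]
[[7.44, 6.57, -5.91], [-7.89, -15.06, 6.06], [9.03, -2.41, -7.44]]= v@[[-1.75, -3.46, 1.34], [2.21, -0.57, -1.82]]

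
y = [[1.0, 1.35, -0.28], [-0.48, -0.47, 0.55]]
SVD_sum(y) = [[1.01, 1.29, -0.44], [-0.47, -0.60, 0.20]] + [[-0.01, 0.06, 0.16], [-0.01, 0.13, 0.35]]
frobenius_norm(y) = 1.91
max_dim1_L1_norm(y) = 2.63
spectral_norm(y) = 1.87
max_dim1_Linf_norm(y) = 1.35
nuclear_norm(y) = 2.27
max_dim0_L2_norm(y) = 1.43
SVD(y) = [[-0.91, 0.42], [0.42, 0.91]] @ diag([1.8679284792525206, 0.40686999938231744]) @ [[-0.59,-0.76,0.26], [-0.04,0.35,0.94]]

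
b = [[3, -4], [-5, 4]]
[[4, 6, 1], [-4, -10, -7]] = b @[[0, 2, 3], [-1, 0, 2]]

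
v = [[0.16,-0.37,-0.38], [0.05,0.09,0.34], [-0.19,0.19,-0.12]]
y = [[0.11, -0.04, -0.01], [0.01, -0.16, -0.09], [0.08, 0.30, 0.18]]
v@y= [[-0.02,-0.06,-0.04], [0.03,0.09,0.05], [-0.03,-0.06,-0.04]]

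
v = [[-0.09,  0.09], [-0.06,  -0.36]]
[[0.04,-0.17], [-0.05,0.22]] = v @ [[-0.24, 1.13], [0.17, -0.79]]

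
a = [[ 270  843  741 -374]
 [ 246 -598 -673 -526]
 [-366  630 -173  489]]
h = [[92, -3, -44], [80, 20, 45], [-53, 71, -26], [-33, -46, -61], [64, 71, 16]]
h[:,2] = [-44, 45, -26, -61, 16]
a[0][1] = 843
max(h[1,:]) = 80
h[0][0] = 92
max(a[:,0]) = 270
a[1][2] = -673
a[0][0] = 270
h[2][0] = -53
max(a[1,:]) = 246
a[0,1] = 843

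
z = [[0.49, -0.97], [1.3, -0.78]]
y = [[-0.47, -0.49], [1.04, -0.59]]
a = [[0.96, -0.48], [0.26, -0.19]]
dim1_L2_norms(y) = [0.68, 1.2]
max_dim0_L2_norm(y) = 1.14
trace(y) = -1.06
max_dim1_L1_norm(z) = 2.08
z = y + a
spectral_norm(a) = 1.12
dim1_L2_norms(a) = [1.07, 0.32]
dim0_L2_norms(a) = [0.99, 0.52]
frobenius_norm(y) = 1.38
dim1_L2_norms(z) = [1.09, 1.52]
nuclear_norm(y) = 1.86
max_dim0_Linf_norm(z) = 1.3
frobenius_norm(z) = 1.87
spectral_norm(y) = 1.21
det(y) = 0.79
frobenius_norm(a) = 1.12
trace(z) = -0.29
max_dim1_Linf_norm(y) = 1.04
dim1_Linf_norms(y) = [0.49, 1.04]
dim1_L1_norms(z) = [1.46, 2.08]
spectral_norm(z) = 1.80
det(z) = 0.88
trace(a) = 0.77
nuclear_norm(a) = 1.17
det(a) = -0.06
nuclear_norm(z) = 2.29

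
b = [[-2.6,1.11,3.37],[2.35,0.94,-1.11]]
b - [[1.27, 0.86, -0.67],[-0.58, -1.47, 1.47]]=[[-3.87, 0.25, 4.04], [2.93, 2.41, -2.58]]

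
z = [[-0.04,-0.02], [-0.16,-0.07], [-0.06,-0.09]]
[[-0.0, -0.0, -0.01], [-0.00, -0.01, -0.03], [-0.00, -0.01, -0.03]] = z @ [[0.01, 0.02, 0.05], [0.03, 0.11, 0.25]]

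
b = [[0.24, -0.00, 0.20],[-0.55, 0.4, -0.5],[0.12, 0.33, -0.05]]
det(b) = -0.01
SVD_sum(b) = [[0.18,-0.13,0.17],  [-0.55,0.39,-0.51],  [-0.07,0.05,-0.06]] + [[0.08, 0.12, 0.01], [0.00, 0.0, 0.00], [0.18, 0.28, 0.02]] + [[-0.02, 0.01, 0.02],[-0.01, 0.0, 0.01],[0.01, -0.0, -0.01]]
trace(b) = 0.59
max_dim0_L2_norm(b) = 0.61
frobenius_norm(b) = 0.97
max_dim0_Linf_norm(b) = 0.55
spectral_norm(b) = 0.89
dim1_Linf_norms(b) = [0.24, 0.55, 0.33]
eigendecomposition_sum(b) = [[(-0.03-0j), (-0.01-0j), 0.02+0.00j], [(0.01+0j), 0.00+0.00j, -0.01-0.00j], [(0.04+0j), (0.02+0j), -0.02-0.00j]] + [[(0.13+0.01j), 0.01-0.08j, 0.09+0.03j], [(-0.28+0.32j), (0.2+0.18j), (-0.25+0.17j)], [0.04+0.25j, 0.16-0.02j, (-0.01+0.18j)]] + [[(0.13-0.01j), 0.01+0.08j, (0.09-0.03j)], [-0.28-0.32j, 0.20-0.18j, (-0.25-0.17j)], [(0.04-0.25j), (0.16+0.02j), (-0.01-0.18j)]]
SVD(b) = [[-0.31, -0.39, -0.87], [0.94, -0.01, -0.33], [0.12, -0.92, 0.37]] @ diag([0.8943277519235826, 0.3673366929141169, 0.03378795907170261]) @ [[-0.65, 0.47, -0.6], [-0.54, -0.84, -0.07], [0.54, -0.28, -0.79]]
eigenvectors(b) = [[(0.56+0j), (0.16+0.21j), (0.16-0.21j)], [-0.21+0.00j, -0.83+0.00j, -0.83-0.00j], [(-0.8+0j), -0.31+0.38j, (-0.31-0.38j)]]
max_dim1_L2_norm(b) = 0.84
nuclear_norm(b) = 1.30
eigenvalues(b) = [(-0.05+0j), (0.32+0.37j), (0.32-0.37j)]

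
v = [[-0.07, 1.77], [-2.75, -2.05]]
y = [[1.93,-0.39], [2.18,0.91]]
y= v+[[2.00, -2.16],[4.93, 2.96]]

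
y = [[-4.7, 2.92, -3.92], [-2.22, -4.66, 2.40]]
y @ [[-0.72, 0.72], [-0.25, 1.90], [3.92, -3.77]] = [[-12.71,  16.94],[12.17,  -19.50]]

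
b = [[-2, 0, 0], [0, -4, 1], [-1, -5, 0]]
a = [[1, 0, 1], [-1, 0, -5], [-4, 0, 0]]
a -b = [[3, 0, 1], [-1, 4, -6], [-3, 5, 0]]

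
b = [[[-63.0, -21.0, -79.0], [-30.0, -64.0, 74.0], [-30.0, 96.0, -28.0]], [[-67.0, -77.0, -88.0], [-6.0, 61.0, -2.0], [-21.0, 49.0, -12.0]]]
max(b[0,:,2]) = 74.0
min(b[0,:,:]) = -79.0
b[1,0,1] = -77.0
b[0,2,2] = -28.0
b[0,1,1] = -64.0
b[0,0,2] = -79.0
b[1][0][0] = -67.0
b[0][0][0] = -63.0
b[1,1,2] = -2.0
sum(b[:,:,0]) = -217.0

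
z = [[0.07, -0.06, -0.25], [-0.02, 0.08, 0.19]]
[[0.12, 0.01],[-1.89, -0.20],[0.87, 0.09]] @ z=[[0.01, -0.01, -0.03], [-0.13, 0.1, 0.43], [0.06, -0.04, -0.20]]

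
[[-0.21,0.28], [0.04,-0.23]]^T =[[-0.21, 0.04], [0.28, -0.23]]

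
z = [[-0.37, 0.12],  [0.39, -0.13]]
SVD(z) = [[-0.69, 0.73], [0.73, 0.69]] @ diag([0.5659458663243464, 0.0022970394826684042]) @ [[0.95, -0.31], [-0.31, -0.95]]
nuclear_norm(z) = 0.57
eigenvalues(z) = [-0.5, -0.0]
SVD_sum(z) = [[-0.37,  0.12], [0.39,  -0.13]] + [[-0.0, -0.0], [-0.00, -0.00]]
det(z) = 0.00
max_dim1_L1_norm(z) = 0.52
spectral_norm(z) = 0.57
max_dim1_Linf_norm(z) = 0.39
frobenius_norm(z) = 0.57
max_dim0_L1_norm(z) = 0.76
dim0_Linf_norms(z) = [0.39, 0.13]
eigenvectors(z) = [[-0.69,-0.31],[0.73,-0.95]]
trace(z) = -0.50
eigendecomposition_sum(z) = [[-0.37, 0.12], [0.39, -0.13]] + [[-0.00, -0.0], [-0.00, -0.0]]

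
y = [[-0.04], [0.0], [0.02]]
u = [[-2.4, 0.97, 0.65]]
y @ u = [[0.10, -0.04, -0.03], [0.0, 0.0, 0.00], [-0.05, 0.02, 0.01]]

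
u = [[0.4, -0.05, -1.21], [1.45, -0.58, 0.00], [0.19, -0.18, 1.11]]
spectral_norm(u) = 1.70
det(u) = 0.01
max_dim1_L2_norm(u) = 1.56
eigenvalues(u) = [(-0.06+0.03j), (-0.06-0.03j), (1.06+0j)]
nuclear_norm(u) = 3.28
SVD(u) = [[-0.69, 0.31, 0.65], [-0.6, -0.76, -0.27], [0.41, -0.58, 0.71]] @ diag([1.6994687435498237, 1.574135280205846, 0.0020271429265689717]) @ [[-0.63, 0.18, 0.76], [-0.69, 0.33, -0.65], [-0.37, -0.92, -0.09]]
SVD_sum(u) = [[0.74, -0.21, -0.89],[0.63, -0.18, -0.77],[-0.43, 0.12, 0.52]] + [[-0.34,0.16,-0.32], [0.82,-0.40,0.77], [0.62,-0.3,0.59]] + [[-0.00, -0.0, -0.0], [0.0, 0.0, 0.0], [-0.00, -0.00, -0.00]]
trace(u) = 0.93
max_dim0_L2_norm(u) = 1.64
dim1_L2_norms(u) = [1.28, 1.56, 1.14]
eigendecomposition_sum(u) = [[0.24+0.54j, (-0.12-0.24j), (0.23+0.56j)],[(0.76+1.47j), (-0.37-0.65j), (0.74+1.54j)],[(0.07+0.14j), -0.04-0.06j, 0.07+0.15j]] + [[(0.24-0.54j), -0.12+0.24j, 0.23-0.56j], [(0.76-1.47j), (-0.37+0.65j), 0.74-1.54j], [0.07-0.14j, -0.04+0.06j, 0.07-0.15j]] + [[(-0.07-0j),(0.19+0j),-1.67-0.00j], [(-0.06-0j),0.16+0.00j,(-1.48-0j)], [(0.04+0j),(-0.11-0j),(0.97+0j)]]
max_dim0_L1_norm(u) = 2.32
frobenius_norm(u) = 2.32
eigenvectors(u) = [[(0.33+0.02j), 0.33-0.02j, -0.69+0.00j], [(0.94+0j), (0.94-0j), (-0.61+0j)], [(0.09-0j), 0.09+0.00j, (0.4+0j)]]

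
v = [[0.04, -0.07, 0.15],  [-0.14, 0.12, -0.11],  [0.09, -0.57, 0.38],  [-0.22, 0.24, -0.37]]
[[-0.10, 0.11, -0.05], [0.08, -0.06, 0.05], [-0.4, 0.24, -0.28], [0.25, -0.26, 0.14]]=v@[[0.16,-0.09,0.11], [0.38,0.14,0.35], [-0.52,0.85,-0.23]]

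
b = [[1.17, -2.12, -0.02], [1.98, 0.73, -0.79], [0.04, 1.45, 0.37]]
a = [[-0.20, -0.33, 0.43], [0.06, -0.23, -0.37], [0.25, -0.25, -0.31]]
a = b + [[-1.37, 1.79, 0.45], [-1.92, -0.96, 0.42], [0.21, -1.70, -0.68]]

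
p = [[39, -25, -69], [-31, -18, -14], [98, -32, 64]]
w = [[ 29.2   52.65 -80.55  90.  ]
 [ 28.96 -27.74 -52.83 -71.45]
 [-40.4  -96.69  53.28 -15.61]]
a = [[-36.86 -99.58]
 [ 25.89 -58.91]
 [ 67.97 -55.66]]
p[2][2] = 64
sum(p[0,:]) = -55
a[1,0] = 25.89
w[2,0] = -40.4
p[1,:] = [-31, -18, -14]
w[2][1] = -96.69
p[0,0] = 39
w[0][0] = 29.2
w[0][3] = 90.0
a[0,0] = -36.86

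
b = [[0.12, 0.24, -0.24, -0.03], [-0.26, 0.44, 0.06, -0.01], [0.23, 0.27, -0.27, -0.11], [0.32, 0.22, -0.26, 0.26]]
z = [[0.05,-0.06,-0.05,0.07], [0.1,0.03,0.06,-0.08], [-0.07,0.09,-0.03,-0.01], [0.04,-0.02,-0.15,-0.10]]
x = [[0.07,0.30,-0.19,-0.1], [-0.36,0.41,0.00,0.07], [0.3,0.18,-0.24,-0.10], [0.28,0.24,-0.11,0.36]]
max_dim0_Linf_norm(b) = 0.44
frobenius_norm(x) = 0.95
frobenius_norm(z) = 0.29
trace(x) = 0.60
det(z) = 0.00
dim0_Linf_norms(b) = [0.32, 0.44, 0.27, 0.26]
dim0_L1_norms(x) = [1.01, 1.13, 0.54, 0.63]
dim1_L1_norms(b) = [0.63, 0.77, 0.88, 1.06]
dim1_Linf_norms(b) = [0.24, 0.44, 0.27, 0.32]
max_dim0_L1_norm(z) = 0.29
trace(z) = -0.05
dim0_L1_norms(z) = [0.26, 0.2, 0.29, 0.26]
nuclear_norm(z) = 0.53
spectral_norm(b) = 0.74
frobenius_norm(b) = 0.94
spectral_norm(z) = 0.19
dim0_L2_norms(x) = [0.55, 0.59, 0.33, 0.39]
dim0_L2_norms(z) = [0.14, 0.11, 0.17, 0.15]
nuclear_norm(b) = 1.57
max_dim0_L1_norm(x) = 1.13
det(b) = 0.00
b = z + x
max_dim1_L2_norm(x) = 0.55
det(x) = -0.00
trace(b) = 0.55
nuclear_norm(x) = 1.62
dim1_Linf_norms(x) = [0.3, 0.41, 0.3, 0.36]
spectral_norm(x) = 0.66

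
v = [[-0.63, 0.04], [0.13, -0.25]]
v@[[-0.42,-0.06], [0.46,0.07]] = [[0.28, 0.04], [-0.17, -0.03]]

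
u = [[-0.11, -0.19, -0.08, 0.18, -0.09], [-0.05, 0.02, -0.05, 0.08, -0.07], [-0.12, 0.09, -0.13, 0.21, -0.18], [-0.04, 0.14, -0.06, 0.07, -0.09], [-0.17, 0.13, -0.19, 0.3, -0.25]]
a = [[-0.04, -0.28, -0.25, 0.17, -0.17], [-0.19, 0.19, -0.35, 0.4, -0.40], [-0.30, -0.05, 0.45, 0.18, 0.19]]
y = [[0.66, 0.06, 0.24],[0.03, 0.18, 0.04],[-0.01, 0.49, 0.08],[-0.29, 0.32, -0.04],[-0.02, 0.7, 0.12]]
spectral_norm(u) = 0.65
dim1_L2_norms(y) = [0.7, 0.19, 0.5, 0.43, 0.71]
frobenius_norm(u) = 0.71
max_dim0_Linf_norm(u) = 0.3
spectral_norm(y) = 0.95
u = y @ a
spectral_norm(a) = 0.81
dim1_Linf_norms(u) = [0.19, 0.08, 0.21, 0.14, 0.3]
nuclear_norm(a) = 1.70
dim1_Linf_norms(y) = [0.66, 0.18, 0.49, 0.32, 0.7]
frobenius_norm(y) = 1.21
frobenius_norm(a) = 1.04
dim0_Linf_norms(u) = [0.17, 0.19, 0.19, 0.3, 0.25]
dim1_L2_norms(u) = [0.31, 0.13, 0.34, 0.19, 0.48]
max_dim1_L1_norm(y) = 0.96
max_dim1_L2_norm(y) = 0.71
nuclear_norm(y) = 1.71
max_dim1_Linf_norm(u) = 0.3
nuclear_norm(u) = 0.93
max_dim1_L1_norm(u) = 1.04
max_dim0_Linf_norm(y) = 0.7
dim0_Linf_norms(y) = [0.66, 0.7, 0.24]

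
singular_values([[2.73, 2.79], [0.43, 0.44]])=[3.95, 0.0]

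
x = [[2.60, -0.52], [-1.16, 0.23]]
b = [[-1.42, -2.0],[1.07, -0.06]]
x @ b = [[-4.25, -5.17],[1.89, 2.31]]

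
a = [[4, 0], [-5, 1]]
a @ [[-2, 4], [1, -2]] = [[-8, 16], [11, -22]]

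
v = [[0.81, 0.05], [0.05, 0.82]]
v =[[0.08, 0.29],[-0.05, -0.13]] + [[0.73,-0.24], [0.10,0.95]]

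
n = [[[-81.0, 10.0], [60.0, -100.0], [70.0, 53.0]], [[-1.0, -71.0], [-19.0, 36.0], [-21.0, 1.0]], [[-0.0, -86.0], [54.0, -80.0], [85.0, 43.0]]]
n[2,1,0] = 54.0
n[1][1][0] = -19.0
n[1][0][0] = -1.0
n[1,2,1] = 1.0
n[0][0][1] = 10.0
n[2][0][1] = -86.0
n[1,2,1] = 1.0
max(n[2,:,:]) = 85.0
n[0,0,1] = 10.0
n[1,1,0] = -19.0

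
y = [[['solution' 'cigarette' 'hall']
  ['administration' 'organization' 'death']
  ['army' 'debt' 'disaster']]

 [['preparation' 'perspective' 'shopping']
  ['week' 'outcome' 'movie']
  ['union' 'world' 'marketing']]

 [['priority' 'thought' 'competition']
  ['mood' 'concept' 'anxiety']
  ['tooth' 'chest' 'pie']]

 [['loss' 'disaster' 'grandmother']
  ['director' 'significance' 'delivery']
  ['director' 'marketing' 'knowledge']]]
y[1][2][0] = 'union'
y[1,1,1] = 'outcome'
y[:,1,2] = ['death', 'movie', 'anxiety', 'delivery']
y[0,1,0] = 'administration'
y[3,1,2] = 'delivery'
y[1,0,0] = 'preparation'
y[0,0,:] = ['solution', 'cigarette', 'hall']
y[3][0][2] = 'grandmother'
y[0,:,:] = [['solution', 'cigarette', 'hall'], ['administration', 'organization', 'death'], ['army', 'debt', 'disaster']]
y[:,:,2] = [['hall', 'death', 'disaster'], ['shopping', 'movie', 'marketing'], ['competition', 'anxiety', 'pie'], ['grandmother', 'delivery', 'knowledge']]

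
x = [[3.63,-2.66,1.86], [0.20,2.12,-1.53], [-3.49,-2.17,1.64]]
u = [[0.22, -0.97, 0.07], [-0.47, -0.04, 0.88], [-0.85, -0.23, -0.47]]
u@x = [[0.36,-2.79,2.01], [-4.79,-0.74,0.63], [-1.49,2.79,-2.00]]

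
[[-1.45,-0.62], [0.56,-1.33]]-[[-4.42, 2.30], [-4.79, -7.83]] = [[2.97, -2.92], [5.35, 6.50]]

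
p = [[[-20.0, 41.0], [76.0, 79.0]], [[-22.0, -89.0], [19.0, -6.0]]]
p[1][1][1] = -6.0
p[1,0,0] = -22.0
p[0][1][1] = 79.0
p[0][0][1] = 41.0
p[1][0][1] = -89.0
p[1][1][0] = 19.0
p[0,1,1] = 79.0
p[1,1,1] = -6.0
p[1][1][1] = -6.0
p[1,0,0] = -22.0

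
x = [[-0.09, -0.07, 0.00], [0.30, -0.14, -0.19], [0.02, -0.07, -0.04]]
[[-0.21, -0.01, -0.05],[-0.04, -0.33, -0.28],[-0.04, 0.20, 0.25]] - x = [[-0.12,0.06,-0.05], [-0.34,-0.19,-0.09], [-0.06,0.27,0.29]]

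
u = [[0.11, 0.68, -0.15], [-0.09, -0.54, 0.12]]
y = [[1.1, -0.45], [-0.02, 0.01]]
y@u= [[0.16, 0.99, -0.22], [-0.0, -0.02, 0.0]]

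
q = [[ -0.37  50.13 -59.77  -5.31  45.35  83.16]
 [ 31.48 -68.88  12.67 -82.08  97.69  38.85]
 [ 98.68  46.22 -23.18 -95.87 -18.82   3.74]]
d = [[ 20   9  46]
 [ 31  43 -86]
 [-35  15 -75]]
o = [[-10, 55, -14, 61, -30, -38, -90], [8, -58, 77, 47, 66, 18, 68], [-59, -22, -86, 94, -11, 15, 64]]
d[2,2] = -75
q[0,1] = 50.13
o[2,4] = -11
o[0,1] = 55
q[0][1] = 50.13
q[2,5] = 3.74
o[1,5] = 18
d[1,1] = 43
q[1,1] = -68.88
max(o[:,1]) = 55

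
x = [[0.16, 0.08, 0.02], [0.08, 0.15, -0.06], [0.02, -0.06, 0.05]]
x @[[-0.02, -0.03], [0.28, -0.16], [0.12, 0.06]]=[[0.02, -0.02], [0.03, -0.03], [-0.01, 0.01]]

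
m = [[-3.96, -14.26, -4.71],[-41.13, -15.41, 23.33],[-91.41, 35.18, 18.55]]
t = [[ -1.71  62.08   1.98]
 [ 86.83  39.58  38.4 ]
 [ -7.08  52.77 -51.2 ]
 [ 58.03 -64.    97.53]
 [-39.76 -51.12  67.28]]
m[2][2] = 18.55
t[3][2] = 97.53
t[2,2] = -51.2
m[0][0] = -3.96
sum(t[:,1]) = 39.31000000000001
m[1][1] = -15.41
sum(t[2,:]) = -5.509999999999998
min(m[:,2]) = -4.71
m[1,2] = 23.33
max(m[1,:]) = 23.33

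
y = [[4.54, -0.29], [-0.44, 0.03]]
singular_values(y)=[4.57, 0.0]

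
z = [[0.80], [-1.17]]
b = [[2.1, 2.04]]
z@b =[[1.68, 1.63], [-2.46, -2.39]]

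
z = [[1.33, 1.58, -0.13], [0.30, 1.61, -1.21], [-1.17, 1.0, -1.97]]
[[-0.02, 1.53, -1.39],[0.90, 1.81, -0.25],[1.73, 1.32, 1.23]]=z@[[-0.77, 0.50, -0.40], [0.63, 0.49, -0.6], [-0.1, -0.72, -0.69]]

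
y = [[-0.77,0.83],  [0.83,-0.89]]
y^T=[[-0.77, 0.83], [0.83, -0.89]]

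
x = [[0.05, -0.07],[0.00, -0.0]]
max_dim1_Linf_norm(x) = 0.07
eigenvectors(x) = [[1.0, 0.81],[0.0, 0.58]]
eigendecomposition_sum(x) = [[0.05, -0.07], [0.00, 0.0]] + [[-0.0, -0.00], [-0.00, -0.00]]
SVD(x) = [[1.0, 0.00], [0.0, 1.0]] @ diag([0.08602325267042628, -0.0]) @ [[0.58, -0.81], [0.81, 0.58]]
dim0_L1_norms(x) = [0.05, 0.07]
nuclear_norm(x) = 0.09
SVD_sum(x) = [[0.05, -0.07], [0.00, 0.00]] + [[-0.00,-0.0], [-0.00,-0.0]]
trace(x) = 0.05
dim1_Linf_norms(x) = [0.07, 0.0]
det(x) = 0.00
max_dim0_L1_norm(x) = 0.07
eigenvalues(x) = [0.05, -0.0]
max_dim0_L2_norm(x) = 0.07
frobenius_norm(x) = 0.09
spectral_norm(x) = 0.09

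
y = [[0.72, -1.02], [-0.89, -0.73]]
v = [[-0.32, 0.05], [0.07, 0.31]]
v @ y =[[-0.27, 0.29], [-0.23, -0.3]]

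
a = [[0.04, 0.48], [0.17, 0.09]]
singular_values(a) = [0.49, 0.16]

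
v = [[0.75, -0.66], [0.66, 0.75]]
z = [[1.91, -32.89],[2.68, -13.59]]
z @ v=[[-20.27, -25.93], [-6.96, -11.96]]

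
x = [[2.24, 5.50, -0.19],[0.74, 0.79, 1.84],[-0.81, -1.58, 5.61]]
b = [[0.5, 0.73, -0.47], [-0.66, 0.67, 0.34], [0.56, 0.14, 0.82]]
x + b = [[2.74, 6.23, -0.66],[0.08, 1.46, 2.18],[-0.25, -1.44, 6.43]]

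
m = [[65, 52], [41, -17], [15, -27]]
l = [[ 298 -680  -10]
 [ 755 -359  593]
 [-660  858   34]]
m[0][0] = 65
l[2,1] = 858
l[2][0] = -660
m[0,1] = 52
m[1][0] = 41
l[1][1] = -359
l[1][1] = -359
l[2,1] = 858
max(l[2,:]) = 858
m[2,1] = -27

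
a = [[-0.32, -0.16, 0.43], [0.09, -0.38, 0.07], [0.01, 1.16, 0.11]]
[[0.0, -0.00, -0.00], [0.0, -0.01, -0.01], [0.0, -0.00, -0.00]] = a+[[0.32, 0.16, -0.43], [-0.09, 0.37, -0.08], [-0.01, -1.16, -0.11]]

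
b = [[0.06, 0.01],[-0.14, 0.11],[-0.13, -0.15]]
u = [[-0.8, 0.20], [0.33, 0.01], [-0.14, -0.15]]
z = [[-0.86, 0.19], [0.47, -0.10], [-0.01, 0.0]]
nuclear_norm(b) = 0.39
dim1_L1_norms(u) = [1.0, 0.34, 0.29]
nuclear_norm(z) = 1.01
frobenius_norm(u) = 0.91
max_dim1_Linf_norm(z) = 0.86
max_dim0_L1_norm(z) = 1.34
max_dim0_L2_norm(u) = 0.88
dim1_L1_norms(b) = [0.07, 0.25, 0.28]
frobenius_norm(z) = 1.00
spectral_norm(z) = 1.00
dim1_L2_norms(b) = [0.06, 0.18, 0.2]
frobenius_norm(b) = 0.27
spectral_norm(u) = 0.89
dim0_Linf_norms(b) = [0.14, 0.15]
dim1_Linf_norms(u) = [0.8, 0.33, 0.15]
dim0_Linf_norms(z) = [0.86, 0.19]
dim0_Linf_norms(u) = [0.8, 0.2]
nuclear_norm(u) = 1.08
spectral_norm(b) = 0.21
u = z + b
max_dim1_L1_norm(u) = 1.0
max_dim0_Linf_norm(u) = 0.8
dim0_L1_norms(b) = [0.33, 0.27]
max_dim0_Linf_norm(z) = 0.86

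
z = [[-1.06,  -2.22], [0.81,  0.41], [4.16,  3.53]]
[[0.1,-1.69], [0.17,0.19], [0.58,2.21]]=z@[[0.3, -0.19], [-0.19, 0.85]]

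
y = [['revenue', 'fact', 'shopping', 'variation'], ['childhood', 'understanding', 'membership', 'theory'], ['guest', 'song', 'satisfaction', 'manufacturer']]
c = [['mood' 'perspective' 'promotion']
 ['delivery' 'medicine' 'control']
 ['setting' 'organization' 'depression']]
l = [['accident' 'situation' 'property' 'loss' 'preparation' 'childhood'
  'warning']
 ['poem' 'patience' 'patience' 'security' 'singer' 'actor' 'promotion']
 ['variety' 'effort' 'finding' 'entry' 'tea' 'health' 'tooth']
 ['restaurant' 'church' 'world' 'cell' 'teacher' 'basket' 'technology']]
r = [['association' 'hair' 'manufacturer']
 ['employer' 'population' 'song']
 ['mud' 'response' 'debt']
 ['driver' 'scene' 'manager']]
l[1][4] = 'singer'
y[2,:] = ['guest', 'song', 'satisfaction', 'manufacturer']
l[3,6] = 'technology'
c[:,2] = ['promotion', 'control', 'depression']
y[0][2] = 'shopping'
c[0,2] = 'promotion'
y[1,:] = ['childhood', 'understanding', 'membership', 'theory']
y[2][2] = 'satisfaction'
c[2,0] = 'setting'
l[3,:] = ['restaurant', 'church', 'world', 'cell', 'teacher', 'basket', 'technology']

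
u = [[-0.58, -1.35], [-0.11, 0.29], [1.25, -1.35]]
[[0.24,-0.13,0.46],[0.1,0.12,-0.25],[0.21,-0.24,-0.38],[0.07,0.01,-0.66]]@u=[[0.45, -0.98], [-0.38, 0.24], [-0.57, 0.16], [-0.87, 0.80]]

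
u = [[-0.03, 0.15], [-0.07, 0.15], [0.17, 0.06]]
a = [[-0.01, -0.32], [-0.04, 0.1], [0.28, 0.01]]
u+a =[[-0.04, -0.17], [-0.11, 0.25], [0.45, 0.07]]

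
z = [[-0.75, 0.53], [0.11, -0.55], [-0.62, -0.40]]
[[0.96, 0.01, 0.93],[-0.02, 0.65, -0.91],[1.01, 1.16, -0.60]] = z @[[-1.46,-0.98,-0.09], [-0.26,-1.37,1.63]]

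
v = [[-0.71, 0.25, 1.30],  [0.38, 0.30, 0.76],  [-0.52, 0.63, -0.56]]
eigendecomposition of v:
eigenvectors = [[-0.78+0.00j, (-0.78-0j), (0.4+0j)], [-0.02+0.34j, (-0.02-0.34j), (0.88+0j)], [(0.08-0.53j), 0.08+0.53j, (0.27+0j)]]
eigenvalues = [(-0.84+0.78j), (-0.84-0.78j), (0.71+0j)]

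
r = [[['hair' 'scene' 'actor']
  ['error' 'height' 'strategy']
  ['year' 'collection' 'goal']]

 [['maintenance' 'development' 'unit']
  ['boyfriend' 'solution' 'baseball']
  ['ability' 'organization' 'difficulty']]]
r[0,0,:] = ['hair', 'scene', 'actor']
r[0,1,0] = 'error'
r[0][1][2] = 'strategy'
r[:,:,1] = [['scene', 'height', 'collection'], ['development', 'solution', 'organization']]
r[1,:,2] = ['unit', 'baseball', 'difficulty']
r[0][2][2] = 'goal'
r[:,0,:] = [['hair', 'scene', 'actor'], ['maintenance', 'development', 'unit']]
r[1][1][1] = 'solution'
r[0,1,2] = 'strategy'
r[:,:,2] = [['actor', 'strategy', 'goal'], ['unit', 'baseball', 'difficulty']]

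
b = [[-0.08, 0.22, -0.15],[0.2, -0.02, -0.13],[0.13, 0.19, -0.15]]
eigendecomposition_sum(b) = [[(-0.15+0j), (0.15+0j), -0.02+0.00j], [0.11-0.00j, (-0.11-0j), 0.02-0.00j], [-0.02+0.00j, (0.02+0j), (-0+0j)]] + [[(0.03+0.03j), 0.03+0.04j, -0.06-0.00j], [0.04+0.03j, (0.05+0.04j), -0.07+0.01j], [0.07-0.01j, (0.09+0j), (-0.07+0.07j)]] + [[0.03-0.03j, (0.03-0.04j), -0.06+0.00j], [0.04-0.03j, 0.05-0.04j, -0.07-0.01j], [(0.07+0.01j), 0.09-0.00j, (-0.07-0.07j)]]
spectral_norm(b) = 0.38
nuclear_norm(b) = 0.69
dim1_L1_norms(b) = [0.45, 0.35, 0.47]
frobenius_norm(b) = 0.46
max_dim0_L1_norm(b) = 0.43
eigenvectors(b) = [[(0.79+0j), -0.30-0.33j, (-0.3+0.33j)], [-0.60+0.00j, -0.40-0.32j, -0.40+0.32j], [(0.09+0j), -0.73+0.00j, -0.73-0.00j]]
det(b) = -0.01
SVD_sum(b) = [[0.07, 0.16, -0.15], [0.04, 0.09, -0.09], [0.08, 0.19, -0.17]] + [[-0.14, 0.08, 0.02], [0.17, -0.1, -0.02], [0.03, -0.02, -0.0]] + [[-0.01, -0.01, -0.02], [-0.01, -0.02, -0.02], [0.02, 0.02, 0.03]]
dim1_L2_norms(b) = [0.28, 0.24, 0.27]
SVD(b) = [[0.60, -0.62, -0.5], [0.35, 0.77, -0.53], [0.72, 0.14, 0.68]] @ diag([0.37559158735478987, 0.2566410635107056, 0.05627009888389503]) @ [[0.31, 0.70, -0.65], [0.87, -0.49, -0.11], [0.39, 0.53, 0.75]]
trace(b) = -0.25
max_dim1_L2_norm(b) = 0.28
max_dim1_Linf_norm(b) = 0.22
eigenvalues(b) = [(-0.26+0j), (0.01+0.14j), (0.01-0.14j)]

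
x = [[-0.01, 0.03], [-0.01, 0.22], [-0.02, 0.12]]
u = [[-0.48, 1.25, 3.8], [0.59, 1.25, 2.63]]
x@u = [[0.02, 0.02, 0.04], [0.13, 0.26, 0.54], [0.08, 0.12, 0.24]]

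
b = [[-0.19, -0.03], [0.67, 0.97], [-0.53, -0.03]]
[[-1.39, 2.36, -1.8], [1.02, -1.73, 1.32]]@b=[[2.80, 2.38], [-2.05, -1.75]]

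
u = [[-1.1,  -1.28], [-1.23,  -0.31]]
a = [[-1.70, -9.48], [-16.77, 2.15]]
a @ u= [[13.53, 5.11],[15.80, 20.8]]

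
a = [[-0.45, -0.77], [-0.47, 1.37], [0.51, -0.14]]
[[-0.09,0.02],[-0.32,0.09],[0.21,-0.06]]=a@[[0.38, -0.10],  [-0.10, 0.03]]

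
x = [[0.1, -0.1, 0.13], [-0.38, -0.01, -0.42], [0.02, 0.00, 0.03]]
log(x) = [[(-1.58+1.22j),(0.04+0.87j),3.66+1.13j], [-0.50+2.89j,-1.74+2.05j,(-1.4+2.68j)], [(0.05-0.13j),-0.16-0.10j,-4.77-0.13j]]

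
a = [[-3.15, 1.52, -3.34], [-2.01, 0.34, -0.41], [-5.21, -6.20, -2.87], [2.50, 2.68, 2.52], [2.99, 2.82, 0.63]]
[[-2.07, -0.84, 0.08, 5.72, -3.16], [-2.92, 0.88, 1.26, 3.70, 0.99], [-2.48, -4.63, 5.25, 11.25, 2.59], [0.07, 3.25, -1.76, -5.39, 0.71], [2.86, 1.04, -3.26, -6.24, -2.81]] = a @ [[1.6, -0.54, -0.81, -1.87, -0.89], [-0.44, 0.70, -0.42, -0.22, -0.41], [-1.09, 1.08, 0.55, -0.05, 1.6]]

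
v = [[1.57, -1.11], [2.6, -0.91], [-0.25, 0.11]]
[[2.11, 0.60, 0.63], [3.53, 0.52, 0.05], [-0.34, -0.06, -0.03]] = v @[[1.37, 0.02, -0.35], [0.04, -0.51, -1.06]]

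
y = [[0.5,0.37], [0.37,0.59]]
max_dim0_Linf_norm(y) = 0.59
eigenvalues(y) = [0.17, 0.92]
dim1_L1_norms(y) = [0.87, 0.96]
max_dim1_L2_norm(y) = 0.7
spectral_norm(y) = 0.92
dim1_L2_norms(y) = [0.62, 0.7]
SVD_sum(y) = [[0.4, 0.46], [0.46, 0.51]] + [[0.10, -0.09], [-0.09, 0.08]]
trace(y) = 1.09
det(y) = 0.16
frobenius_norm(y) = 0.93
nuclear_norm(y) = 1.09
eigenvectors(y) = [[-0.75, -0.66],[0.66, -0.75]]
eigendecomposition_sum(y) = [[0.10, -0.09], [-0.09, 0.08]] + [[0.40, 0.46], [0.46, 0.51]]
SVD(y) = [[-0.66, -0.75], [-0.75, 0.66]] @ diag([0.9177264412407578, 0.1722735587592423]) @ [[-0.66, -0.75], [-0.75, 0.66]]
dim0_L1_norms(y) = [0.87, 0.96]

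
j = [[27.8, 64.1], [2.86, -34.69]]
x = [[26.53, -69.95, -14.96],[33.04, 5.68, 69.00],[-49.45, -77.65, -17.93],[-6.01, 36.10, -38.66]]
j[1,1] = -34.69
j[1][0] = 2.86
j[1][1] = -34.69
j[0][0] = 27.8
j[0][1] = 64.1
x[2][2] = -17.93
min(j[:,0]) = 2.86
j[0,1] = 64.1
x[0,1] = -69.95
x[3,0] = -6.01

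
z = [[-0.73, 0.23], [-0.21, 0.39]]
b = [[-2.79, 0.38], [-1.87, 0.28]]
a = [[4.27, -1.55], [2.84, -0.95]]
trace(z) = -0.34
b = a @ z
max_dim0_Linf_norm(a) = 4.27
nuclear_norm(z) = 1.12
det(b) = -0.07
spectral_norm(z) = 0.84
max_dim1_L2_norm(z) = 0.77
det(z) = -0.24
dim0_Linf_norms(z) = [0.73, 0.39]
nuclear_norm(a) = 5.50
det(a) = 0.35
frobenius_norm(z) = 0.88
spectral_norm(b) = 3.39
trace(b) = -2.51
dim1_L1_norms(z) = [0.96, 0.6]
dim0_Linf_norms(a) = [4.27, 1.55]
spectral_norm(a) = 5.44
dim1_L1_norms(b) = [3.17, 2.15]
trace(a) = 3.32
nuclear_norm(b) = 3.41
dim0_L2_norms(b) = [3.36, 0.47]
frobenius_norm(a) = 5.44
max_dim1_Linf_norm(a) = 4.27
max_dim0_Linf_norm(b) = 2.79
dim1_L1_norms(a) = [5.82, 3.79]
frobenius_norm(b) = 3.39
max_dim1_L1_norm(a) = 5.82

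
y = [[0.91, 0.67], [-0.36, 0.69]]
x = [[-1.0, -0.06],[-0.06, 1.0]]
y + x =[[-0.09,0.61], [-0.42,1.69]]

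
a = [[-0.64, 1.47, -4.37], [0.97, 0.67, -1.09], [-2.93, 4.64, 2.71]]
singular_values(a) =[6.2, 4.7, 1.09]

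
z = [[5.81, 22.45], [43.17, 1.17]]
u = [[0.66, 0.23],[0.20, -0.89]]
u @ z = [[13.76, 15.09],  [-37.26, 3.45]]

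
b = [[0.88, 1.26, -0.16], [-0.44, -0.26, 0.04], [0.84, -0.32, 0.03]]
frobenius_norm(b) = 1.86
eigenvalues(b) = [(0.32+0.62j), (0.32-0.62j), (0.01+0j)]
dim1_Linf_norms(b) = [1.26, 0.44, 0.84]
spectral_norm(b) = 1.64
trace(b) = 0.65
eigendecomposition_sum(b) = [[0.44+0.16j, (0.63-0.35j), (-0.08+0.04j)], [-0.22+0.08j, (-0.13+0.34j), (0.02-0.04j)], [0.42-0.52j, (-0.18-1.01j), (0.01+0.12j)]] + [[(0.44-0.16j),(0.63+0.35j),(-0.08-0.04j)], [(-0.22-0.08j),-0.13-0.34j,0.02+0.04j], [0.42+0.52j,-0.18+1.01j,0.01-0.12j]] + [[0.00-0.00j, 0.00-0.00j, 0j], [-0j, 0.00-0.00j, 0j], [0.01-0.00j, 0.03-0.00j, (0.01+0j)]]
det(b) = 0.01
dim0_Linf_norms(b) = [0.88, 1.26, 0.16]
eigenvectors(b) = [[(-0.18-0.52j), (-0.18+0.52j), 0.02+0.00j],[(0.24+0.14j), (0.24-0.14j), (0.11+0j)],[-0.79+0.00j, (-0.79-0j), (0.99+0j)]]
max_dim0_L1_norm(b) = 2.16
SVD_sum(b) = [[1.05, 1.10, -0.14], [-0.34, -0.36, 0.05], [0.24, 0.25, -0.03]] + [[-0.17, 0.16, -0.02],[-0.10, 0.1, -0.01],[0.6, -0.57, 0.06]] + [[0.00,0.00,0.00],[0.0,0.0,0.0],[0.00,0.00,0.0]]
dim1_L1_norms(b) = [2.3, 0.74, 1.19]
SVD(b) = [[-0.93, -0.26, 0.25],[0.3, -0.16, 0.94],[-0.21, 0.95, 0.23]] @ diag([1.6415813782087494, 0.874353306615723, 0.00410778874991081]) @ [[-0.69,-0.72,0.09], [0.73,-0.68,0.07], [0.01,0.12,0.99]]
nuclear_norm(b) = 2.52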